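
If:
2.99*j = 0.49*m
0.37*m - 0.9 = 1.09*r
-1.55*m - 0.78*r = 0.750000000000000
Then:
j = -0.01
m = -0.06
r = -0.85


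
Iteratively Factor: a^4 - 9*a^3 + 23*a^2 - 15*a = (a - 3)*(a^3 - 6*a^2 + 5*a) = a*(a - 3)*(a^2 - 6*a + 5) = a*(a - 3)*(a - 1)*(a - 5)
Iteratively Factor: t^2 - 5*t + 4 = (t - 1)*(t - 4)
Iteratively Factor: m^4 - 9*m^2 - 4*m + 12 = (m + 2)*(m^3 - 2*m^2 - 5*m + 6) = (m - 1)*(m + 2)*(m^2 - m - 6) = (m - 3)*(m - 1)*(m + 2)*(m + 2)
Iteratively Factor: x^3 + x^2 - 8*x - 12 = (x + 2)*(x^2 - x - 6) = (x - 3)*(x + 2)*(x + 2)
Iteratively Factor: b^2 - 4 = (b - 2)*(b + 2)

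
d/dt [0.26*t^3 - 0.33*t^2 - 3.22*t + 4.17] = 0.78*t^2 - 0.66*t - 3.22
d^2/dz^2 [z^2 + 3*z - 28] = 2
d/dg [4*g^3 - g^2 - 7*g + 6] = 12*g^2 - 2*g - 7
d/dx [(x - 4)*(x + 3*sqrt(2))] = 2*x - 4 + 3*sqrt(2)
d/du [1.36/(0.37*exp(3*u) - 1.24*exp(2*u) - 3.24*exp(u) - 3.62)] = (-1.5096*exp(2*u) + 3.3728*exp(u) + 4.4064)*exp(u)/(-0.37*exp(3*u) + 1.24*exp(2*u) + 3.24*exp(u) + 3.62)^2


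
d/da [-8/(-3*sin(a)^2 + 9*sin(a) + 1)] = 24*(3 - 2*sin(a))*cos(a)/(-3*sin(a)^2 + 9*sin(a) + 1)^2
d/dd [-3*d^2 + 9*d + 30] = 9 - 6*d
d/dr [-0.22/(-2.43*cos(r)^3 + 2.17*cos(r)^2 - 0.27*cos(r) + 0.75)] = (1.6038*cos(r)^2 - 0.9548*cos(r) + 0.0594)*sin(r)/(2.43*cos(r)^3 - 2.17*cos(r)^2 + 0.27*cos(r) - 0.75)^2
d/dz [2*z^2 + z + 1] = 4*z + 1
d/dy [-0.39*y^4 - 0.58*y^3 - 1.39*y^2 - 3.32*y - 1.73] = -1.56*y^3 - 1.74*y^2 - 2.78*y - 3.32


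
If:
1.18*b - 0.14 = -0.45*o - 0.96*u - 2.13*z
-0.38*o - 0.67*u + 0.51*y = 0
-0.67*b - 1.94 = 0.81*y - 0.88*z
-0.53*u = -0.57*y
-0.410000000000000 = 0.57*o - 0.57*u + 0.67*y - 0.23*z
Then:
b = -2.24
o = -0.35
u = 0.67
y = 0.63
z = 1.08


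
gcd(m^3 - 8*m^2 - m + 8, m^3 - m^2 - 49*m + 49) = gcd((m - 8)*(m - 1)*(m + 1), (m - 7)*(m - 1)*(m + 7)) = m - 1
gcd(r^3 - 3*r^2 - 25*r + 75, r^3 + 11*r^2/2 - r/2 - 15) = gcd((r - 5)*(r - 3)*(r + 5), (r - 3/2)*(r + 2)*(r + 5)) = r + 5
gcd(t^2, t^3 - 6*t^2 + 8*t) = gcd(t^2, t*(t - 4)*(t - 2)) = t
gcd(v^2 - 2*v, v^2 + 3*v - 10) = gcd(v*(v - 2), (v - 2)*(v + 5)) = v - 2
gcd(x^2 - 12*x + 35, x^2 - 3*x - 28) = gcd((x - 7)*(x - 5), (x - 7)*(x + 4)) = x - 7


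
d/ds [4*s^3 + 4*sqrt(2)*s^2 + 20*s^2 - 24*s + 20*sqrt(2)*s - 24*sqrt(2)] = 12*s^2 + 8*sqrt(2)*s + 40*s - 24 + 20*sqrt(2)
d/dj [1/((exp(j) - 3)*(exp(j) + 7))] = 2*(-exp(j) - 2)*exp(j)/(exp(4*j) + 8*exp(3*j) - 26*exp(2*j) - 168*exp(j) + 441)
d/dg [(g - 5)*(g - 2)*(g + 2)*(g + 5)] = 4*g^3 - 58*g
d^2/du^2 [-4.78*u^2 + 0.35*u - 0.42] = -9.56000000000000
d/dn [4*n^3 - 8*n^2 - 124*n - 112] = 12*n^2 - 16*n - 124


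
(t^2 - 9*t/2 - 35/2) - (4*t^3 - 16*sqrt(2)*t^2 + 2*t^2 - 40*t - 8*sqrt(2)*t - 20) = -4*t^3 - t^2 + 16*sqrt(2)*t^2 + 8*sqrt(2)*t + 71*t/2 + 5/2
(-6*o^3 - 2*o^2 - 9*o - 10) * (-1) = 6*o^3 + 2*o^2 + 9*o + 10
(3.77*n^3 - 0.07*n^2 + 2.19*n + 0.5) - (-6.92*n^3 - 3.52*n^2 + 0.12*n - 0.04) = 10.69*n^3 + 3.45*n^2 + 2.07*n + 0.54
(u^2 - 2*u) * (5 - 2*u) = -2*u^3 + 9*u^2 - 10*u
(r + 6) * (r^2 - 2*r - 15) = r^3 + 4*r^2 - 27*r - 90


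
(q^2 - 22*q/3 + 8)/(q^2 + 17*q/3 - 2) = (3*q^2 - 22*q + 24)/(3*q^2 + 17*q - 6)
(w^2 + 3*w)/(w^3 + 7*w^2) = (w + 3)/(w*(w + 7))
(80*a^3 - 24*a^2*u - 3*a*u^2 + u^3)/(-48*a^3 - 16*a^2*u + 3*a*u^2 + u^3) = (-20*a^2 + a*u + u^2)/(12*a^2 + 7*a*u + u^2)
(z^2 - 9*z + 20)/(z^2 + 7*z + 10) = (z^2 - 9*z + 20)/(z^2 + 7*z + 10)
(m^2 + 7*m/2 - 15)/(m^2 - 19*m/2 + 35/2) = (m + 6)/(m - 7)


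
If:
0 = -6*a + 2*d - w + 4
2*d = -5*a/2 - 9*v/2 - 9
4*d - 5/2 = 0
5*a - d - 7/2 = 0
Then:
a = 33/40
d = 5/8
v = -197/72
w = 3/10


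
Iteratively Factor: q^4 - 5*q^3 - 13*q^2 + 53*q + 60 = (q - 4)*(q^3 - q^2 - 17*q - 15) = (q - 4)*(q + 3)*(q^2 - 4*q - 5) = (q - 5)*(q - 4)*(q + 3)*(q + 1)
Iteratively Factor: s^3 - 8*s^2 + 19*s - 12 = (s - 4)*(s^2 - 4*s + 3) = (s - 4)*(s - 1)*(s - 3)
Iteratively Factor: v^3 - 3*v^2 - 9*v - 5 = (v + 1)*(v^2 - 4*v - 5) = (v - 5)*(v + 1)*(v + 1)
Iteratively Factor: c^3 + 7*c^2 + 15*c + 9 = (c + 1)*(c^2 + 6*c + 9) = (c + 1)*(c + 3)*(c + 3)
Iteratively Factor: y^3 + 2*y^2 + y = (y + 1)*(y^2 + y) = (y + 1)^2*(y)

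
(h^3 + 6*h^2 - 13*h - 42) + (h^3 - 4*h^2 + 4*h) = 2*h^3 + 2*h^2 - 9*h - 42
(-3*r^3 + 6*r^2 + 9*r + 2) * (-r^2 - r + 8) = 3*r^5 - 3*r^4 - 39*r^3 + 37*r^2 + 70*r + 16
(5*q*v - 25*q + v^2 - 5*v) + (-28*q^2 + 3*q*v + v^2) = -28*q^2 + 8*q*v - 25*q + 2*v^2 - 5*v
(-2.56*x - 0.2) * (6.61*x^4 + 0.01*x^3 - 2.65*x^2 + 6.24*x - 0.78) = -16.9216*x^5 - 1.3476*x^4 + 6.782*x^3 - 15.4444*x^2 + 0.7488*x + 0.156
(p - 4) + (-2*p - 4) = -p - 8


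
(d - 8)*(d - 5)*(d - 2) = d^3 - 15*d^2 + 66*d - 80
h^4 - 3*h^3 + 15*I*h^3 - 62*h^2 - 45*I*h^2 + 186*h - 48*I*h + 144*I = (h - 3)*(h + I)*(h + 6*I)*(h + 8*I)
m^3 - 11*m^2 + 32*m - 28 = (m - 7)*(m - 2)^2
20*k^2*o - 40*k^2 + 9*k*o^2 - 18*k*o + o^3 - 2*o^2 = (4*k + o)*(5*k + o)*(o - 2)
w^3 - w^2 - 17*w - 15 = (w - 5)*(w + 1)*(w + 3)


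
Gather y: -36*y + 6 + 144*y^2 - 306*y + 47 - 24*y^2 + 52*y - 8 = 120*y^2 - 290*y + 45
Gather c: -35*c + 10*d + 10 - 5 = -35*c + 10*d + 5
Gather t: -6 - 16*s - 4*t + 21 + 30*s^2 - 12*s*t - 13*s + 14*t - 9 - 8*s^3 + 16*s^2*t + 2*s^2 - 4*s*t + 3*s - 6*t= -8*s^3 + 32*s^2 - 26*s + t*(16*s^2 - 16*s + 4) + 6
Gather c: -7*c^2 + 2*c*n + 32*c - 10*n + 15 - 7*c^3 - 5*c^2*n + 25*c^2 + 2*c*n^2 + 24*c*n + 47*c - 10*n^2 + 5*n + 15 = -7*c^3 + c^2*(18 - 5*n) + c*(2*n^2 + 26*n + 79) - 10*n^2 - 5*n + 30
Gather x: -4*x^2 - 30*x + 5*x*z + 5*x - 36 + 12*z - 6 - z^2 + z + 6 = -4*x^2 + x*(5*z - 25) - z^2 + 13*z - 36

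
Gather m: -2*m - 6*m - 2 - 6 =-8*m - 8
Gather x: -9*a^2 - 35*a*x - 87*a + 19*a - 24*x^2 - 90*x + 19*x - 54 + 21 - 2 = -9*a^2 - 68*a - 24*x^2 + x*(-35*a - 71) - 35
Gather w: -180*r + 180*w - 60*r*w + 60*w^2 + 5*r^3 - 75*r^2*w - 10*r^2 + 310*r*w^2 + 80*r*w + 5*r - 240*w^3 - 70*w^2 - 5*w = 5*r^3 - 10*r^2 - 175*r - 240*w^3 + w^2*(310*r - 10) + w*(-75*r^2 + 20*r + 175)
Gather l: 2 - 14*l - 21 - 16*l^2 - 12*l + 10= -16*l^2 - 26*l - 9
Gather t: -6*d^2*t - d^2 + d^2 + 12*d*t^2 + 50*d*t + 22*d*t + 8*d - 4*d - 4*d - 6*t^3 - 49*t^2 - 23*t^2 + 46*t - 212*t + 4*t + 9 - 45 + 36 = -6*t^3 + t^2*(12*d - 72) + t*(-6*d^2 + 72*d - 162)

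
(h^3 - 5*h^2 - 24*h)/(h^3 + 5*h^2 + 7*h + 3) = h*(h - 8)/(h^2 + 2*h + 1)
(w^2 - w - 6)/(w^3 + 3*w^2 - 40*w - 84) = (w - 3)/(w^2 + w - 42)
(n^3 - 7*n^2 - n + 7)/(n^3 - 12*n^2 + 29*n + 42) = (n - 1)/(n - 6)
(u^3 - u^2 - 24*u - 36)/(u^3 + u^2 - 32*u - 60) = (u + 3)/(u + 5)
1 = 1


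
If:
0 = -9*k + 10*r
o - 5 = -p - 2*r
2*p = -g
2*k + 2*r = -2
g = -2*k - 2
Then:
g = -18/19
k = -10/19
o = 104/19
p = 9/19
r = -9/19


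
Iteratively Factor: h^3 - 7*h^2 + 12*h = (h)*(h^2 - 7*h + 12) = h*(h - 4)*(h - 3)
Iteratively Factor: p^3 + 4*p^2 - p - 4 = (p + 4)*(p^2 - 1) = (p + 1)*(p + 4)*(p - 1)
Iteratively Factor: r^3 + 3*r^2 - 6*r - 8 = (r - 2)*(r^2 + 5*r + 4) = (r - 2)*(r + 4)*(r + 1)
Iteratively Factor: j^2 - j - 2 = (j + 1)*(j - 2)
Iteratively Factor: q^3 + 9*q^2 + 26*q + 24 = (q + 2)*(q^2 + 7*q + 12) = (q + 2)*(q + 3)*(q + 4)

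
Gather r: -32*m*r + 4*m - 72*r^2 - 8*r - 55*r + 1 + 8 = 4*m - 72*r^2 + r*(-32*m - 63) + 9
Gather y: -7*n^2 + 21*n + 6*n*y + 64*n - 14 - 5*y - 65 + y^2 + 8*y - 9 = -7*n^2 + 85*n + y^2 + y*(6*n + 3) - 88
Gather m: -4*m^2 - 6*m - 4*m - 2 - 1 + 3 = -4*m^2 - 10*m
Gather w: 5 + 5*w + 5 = 5*w + 10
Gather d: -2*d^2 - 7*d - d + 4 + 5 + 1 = -2*d^2 - 8*d + 10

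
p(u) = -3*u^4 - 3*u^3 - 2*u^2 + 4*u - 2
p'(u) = -12*u^3 - 9*u^2 - 4*u + 4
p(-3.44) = -337.41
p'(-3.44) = 399.75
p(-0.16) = -2.68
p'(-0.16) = 4.46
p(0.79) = -2.74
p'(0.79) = -10.69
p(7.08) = -8676.59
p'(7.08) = -4734.20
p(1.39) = -19.56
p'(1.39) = -51.18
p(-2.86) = -160.34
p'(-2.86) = 222.55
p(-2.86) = -160.34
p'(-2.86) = 222.55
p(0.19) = -1.34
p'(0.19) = 2.83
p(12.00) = -67634.00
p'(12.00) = -22076.00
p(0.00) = -2.00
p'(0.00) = 4.00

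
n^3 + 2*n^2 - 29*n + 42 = (n - 3)*(n - 2)*(n + 7)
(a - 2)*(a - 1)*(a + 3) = a^3 - 7*a + 6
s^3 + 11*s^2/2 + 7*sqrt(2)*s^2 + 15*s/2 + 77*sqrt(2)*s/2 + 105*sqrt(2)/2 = (s + 5/2)*(s + 3)*(s + 7*sqrt(2))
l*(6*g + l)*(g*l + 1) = 6*g^2*l^2 + g*l^3 + 6*g*l + l^2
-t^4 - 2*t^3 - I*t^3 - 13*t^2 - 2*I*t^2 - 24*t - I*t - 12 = (t - 3*I)*(t + 4*I)*(I*t + I)^2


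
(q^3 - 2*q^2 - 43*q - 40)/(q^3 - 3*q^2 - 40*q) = (q + 1)/q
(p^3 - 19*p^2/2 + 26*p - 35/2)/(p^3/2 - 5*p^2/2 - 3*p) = (-2*p^3 + 19*p^2 - 52*p + 35)/(p*(-p^2 + 5*p + 6))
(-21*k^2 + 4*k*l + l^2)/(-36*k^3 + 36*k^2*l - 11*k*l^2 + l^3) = (7*k + l)/(12*k^2 - 8*k*l + l^2)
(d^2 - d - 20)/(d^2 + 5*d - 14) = (d^2 - d - 20)/(d^2 + 5*d - 14)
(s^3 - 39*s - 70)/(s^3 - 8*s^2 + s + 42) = (s + 5)/(s - 3)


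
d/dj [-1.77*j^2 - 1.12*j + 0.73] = -3.54*j - 1.12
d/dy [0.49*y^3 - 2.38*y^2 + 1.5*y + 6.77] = 1.47*y^2 - 4.76*y + 1.5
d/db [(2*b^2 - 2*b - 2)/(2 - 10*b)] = (-5*b^2 + 2*b - 6)/(25*b^2 - 10*b + 1)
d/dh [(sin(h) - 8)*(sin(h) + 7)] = sin(2*h) - cos(h)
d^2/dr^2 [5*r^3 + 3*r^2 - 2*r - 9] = 30*r + 6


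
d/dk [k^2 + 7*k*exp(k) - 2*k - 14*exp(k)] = 7*k*exp(k) + 2*k - 7*exp(k) - 2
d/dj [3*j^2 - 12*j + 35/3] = 6*j - 12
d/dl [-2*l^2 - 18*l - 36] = -4*l - 18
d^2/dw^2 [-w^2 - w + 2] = -2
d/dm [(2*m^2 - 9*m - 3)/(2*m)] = 1 + 3/(2*m^2)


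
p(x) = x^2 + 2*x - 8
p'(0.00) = 2.00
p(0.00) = -8.00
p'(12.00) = 26.00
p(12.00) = 160.00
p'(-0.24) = 1.52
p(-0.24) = -8.42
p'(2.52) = 7.04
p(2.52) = 3.39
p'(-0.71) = 0.58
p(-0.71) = -8.92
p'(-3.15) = -4.30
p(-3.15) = -4.38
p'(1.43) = 4.86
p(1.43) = -3.10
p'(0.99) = 3.98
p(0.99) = -5.04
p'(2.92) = 7.84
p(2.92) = 6.37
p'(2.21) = 6.42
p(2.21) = 1.30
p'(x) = 2*x + 2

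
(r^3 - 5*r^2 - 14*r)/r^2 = r - 5 - 14/r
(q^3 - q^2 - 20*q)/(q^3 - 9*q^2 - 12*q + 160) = q/(q - 8)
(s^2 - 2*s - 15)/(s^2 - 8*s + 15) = (s + 3)/(s - 3)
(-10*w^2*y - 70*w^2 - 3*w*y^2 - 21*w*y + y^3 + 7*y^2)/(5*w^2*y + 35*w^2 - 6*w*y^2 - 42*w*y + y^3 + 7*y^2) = (2*w + y)/(-w + y)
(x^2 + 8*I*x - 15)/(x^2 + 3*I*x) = (x + 5*I)/x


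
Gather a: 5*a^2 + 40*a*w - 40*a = 5*a^2 + a*(40*w - 40)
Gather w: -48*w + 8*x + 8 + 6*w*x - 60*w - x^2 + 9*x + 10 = w*(6*x - 108) - x^2 + 17*x + 18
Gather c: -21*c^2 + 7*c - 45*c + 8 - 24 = -21*c^2 - 38*c - 16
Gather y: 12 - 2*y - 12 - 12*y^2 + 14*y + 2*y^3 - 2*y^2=2*y^3 - 14*y^2 + 12*y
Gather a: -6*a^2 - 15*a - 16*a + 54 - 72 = -6*a^2 - 31*a - 18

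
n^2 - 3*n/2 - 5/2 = (n - 5/2)*(n + 1)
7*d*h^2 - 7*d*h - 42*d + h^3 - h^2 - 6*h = (7*d + h)*(h - 3)*(h + 2)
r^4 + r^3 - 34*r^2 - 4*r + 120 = (r - 5)*(r - 2)*(r + 2)*(r + 6)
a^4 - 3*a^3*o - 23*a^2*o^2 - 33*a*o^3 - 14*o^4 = (a - 7*o)*(a + o)^2*(a + 2*o)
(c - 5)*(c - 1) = c^2 - 6*c + 5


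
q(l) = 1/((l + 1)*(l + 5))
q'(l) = -1/((l + 1)*(l + 5)^2) - 1/((l + 1)^2*(l + 5))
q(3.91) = 0.02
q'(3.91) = -0.01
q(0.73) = 0.10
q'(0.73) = -0.08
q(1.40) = 0.07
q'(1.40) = -0.04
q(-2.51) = -0.27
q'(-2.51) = -0.07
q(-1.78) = -0.40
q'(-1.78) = -0.39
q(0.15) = 0.17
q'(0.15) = -0.18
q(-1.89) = -0.36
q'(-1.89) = -0.29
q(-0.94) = 4.11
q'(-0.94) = -69.43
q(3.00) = 0.03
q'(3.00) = -0.01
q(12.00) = 0.00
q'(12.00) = 0.00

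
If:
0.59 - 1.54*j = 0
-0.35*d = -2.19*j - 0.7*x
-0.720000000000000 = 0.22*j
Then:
No Solution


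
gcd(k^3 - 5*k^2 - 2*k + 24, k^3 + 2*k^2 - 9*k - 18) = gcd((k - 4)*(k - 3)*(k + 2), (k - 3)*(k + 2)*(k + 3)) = k^2 - k - 6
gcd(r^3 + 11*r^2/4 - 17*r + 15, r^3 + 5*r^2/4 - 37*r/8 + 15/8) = r - 5/4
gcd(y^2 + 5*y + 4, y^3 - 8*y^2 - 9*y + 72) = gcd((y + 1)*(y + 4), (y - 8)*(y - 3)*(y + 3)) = 1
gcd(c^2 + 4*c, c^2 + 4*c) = c^2 + 4*c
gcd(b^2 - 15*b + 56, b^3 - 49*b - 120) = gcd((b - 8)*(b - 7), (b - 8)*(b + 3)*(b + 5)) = b - 8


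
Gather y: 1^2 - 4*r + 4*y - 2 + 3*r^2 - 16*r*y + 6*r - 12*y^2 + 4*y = 3*r^2 + 2*r - 12*y^2 + y*(8 - 16*r) - 1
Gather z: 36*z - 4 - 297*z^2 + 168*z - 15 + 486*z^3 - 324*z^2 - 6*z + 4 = 486*z^3 - 621*z^2 + 198*z - 15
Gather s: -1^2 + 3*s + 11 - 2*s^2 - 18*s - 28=-2*s^2 - 15*s - 18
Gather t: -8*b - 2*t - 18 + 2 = -8*b - 2*t - 16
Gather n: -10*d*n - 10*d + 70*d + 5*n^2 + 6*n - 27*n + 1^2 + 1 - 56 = 60*d + 5*n^2 + n*(-10*d - 21) - 54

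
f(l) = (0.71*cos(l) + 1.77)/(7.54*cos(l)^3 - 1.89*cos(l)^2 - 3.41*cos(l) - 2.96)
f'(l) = (0.71*cos(l) + 1.77)*(22.62*sin(l)*cos(l)^2 - 3.78*sin(l)*cos(l) - 3.41*sin(l))/(7.54*cos(l)^3 - 1.89*cos(l)^2 - 3.41*cos(l) - 2.96)^2 - 0.71*sin(l)/(7.54*cos(l)^3 - 1.89*cos(l)^2 - 3.41*cos(l) - 2.96)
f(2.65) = -0.17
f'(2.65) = 0.27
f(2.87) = -0.13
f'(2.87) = 0.12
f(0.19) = -2.49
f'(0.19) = 7.11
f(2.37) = -0.30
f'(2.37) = 0.64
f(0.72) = -0.68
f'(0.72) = 1.00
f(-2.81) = -0.14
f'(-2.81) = -0.15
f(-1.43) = -0.54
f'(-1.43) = 0.34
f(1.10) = -0.50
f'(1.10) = 0.10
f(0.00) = -3.44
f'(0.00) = 0.00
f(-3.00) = -0.12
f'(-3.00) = -0.06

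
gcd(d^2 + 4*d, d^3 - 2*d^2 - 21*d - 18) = 1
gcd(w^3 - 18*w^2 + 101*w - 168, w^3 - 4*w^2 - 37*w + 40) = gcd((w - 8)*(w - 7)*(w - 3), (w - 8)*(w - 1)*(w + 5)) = w - 8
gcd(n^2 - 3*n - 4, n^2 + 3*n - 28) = n - 4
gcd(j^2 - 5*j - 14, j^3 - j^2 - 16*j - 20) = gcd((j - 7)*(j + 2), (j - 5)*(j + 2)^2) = j + 2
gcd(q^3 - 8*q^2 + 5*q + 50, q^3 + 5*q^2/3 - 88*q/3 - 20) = q - 5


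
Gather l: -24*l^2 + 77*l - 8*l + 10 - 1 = -24*l^2 + 69*l + 9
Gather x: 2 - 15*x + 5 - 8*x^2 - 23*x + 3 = -8*x^2 - 38*x + 10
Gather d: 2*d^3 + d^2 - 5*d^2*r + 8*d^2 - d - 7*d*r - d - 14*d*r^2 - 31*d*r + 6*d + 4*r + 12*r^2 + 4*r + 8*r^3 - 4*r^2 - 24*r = 2*d^3 + d^2*(9 - 5*r) + d*(-14*r^2 - 38*r + 4) + 8*r^3 + 8*r^2 - 16*r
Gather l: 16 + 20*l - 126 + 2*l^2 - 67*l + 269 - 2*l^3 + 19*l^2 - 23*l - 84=-2*l^3 + 21*l^2 - 70*l + 75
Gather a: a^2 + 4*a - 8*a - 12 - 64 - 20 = a^2 - 4*a - 96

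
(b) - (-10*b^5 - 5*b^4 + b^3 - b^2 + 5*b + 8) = 10*b^5 + 5*b^4 - b^3 + b^2 - 4*b - 8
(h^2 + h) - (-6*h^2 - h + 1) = 7*h^2 + 2*h - 1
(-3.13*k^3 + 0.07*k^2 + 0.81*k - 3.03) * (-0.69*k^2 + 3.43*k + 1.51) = 2.1597*k^5 - 10.7842*k^4 - 5.0451*k^3 + 4.9747*k^2 - 9.1698*k - 4.5753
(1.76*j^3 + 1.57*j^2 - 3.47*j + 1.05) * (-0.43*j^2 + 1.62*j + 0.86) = -0.7568*j^5 + 2.1761*j^4 + 5.5491*j^3 - 4.7227*j^2 - 1.2832*j + 0.903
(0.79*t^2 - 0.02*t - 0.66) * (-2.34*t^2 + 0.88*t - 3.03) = -1.8486*t^4 + 0.742*t^3 - 0.8669*t^2 - 0.5202*t + 1.9998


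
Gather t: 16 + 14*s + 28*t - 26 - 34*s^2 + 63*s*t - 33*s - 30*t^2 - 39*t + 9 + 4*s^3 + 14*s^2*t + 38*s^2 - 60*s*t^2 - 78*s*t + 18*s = 4*s^3 + 4*s^2 - s + t^2*(-60*s - 30) + t*(14*s^2 - 15*s - 11) - 1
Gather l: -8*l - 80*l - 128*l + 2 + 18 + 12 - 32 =-216*l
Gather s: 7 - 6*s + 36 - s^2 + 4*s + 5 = -s^2 - 2*s + 48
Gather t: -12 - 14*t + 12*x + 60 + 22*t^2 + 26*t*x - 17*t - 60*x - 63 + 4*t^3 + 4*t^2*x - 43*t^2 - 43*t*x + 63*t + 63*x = 4*t^3 + t^2*(4*x - 21) + t*(32 - 17*x) + 15*x - 15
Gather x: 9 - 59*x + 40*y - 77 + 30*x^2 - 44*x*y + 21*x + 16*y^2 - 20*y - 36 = 30*x^2 + x*(-44*y - 38) + 16*y^2 + 20*y - 104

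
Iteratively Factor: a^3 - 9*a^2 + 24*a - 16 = (a - 4)*(a^2 - 5*a + 4) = (a - 4)^2*(a - 1)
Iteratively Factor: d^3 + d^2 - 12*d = (d + 4)*(d^2 - 3*d) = d*(d + 4)*(d - 3)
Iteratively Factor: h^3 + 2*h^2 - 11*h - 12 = (h - 3)*(h^2 + 5*h + 4) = (h - 3)*(h + 4)*(h + 1)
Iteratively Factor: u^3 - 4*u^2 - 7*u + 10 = (u - 1)*(u^2 - 3*u - 10) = (u - 1)*(u + 2)*(u - 5)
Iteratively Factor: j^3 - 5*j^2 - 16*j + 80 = (j - 5)*(j^2 - 16) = (j - 5)*(j + 4)*(j - 4)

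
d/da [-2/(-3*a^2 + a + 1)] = 2*(1 - 6*a)/(-3*a^2 + a + 1)^2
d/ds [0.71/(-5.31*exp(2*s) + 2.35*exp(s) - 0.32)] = (7.5402*exp(s) - 1.6685)*exp(s)/(5.31*exp(2*s) - 2.35*exp(s) + 0.32)^2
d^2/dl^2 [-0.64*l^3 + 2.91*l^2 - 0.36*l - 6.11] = 5.82 - 3.84*l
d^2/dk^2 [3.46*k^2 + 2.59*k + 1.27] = 6.92000000000000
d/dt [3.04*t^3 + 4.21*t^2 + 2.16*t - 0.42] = 9.12*t^2 + 8.42*t + 2.16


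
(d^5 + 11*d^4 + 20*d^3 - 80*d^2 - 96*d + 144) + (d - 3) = d^5 + 11*d^4 + 20*d^3 - 80*d^2 - 95*d + 141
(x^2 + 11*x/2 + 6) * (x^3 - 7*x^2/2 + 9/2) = x^5 + 2*x^4 - 53*x^3/4 - 33*x^2/2 + 99*x/4 + 27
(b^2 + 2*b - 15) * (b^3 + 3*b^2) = b^5 + 5*b^4 - 9*b^3 - 45*b^2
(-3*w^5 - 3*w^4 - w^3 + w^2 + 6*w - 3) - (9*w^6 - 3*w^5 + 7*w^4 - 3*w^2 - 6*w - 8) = -9*w^6 - 10*w^4 - w^3 + 4*w^2 + 12*w + 5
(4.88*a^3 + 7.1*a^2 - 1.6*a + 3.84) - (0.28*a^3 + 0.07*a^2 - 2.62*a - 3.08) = 4.6*a^3 + 7.03*a^2 + 1.02*a + 6.92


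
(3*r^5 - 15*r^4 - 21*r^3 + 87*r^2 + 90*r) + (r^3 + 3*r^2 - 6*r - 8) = 3*r^5 - 15*r^4 - 20*r^3 + 90*r^2 + 84*r - 8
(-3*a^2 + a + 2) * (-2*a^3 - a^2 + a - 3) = 6*a^5 + a^4 - 8*a^3 + 8*a^2 - a - 6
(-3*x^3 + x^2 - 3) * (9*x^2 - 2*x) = -27*x^5 + 15*x^4 - 2*x^3 - 27*x^2 + 6*x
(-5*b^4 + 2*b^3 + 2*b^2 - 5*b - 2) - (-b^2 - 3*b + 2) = -5*b^4 + 2*b^3 + 3*b^2 - 2*b - 4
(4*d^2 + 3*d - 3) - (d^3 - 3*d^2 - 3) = -d^3 + 7*d^2 + 3*d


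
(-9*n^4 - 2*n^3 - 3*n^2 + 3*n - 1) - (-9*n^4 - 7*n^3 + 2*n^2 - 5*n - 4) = 5*n^3 - 5*n^2 + 8*n + 3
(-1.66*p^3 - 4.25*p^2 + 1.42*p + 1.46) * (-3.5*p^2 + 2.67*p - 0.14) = 5.81*p^5 + 10.4428*p^4 - 16.0851*p^3 - 0.723599999999999*p^2 + 3.6994*p - 0.2044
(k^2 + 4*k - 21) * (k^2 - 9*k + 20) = k^4 - 5*k^3 - 37*k^2 + 269*k - 420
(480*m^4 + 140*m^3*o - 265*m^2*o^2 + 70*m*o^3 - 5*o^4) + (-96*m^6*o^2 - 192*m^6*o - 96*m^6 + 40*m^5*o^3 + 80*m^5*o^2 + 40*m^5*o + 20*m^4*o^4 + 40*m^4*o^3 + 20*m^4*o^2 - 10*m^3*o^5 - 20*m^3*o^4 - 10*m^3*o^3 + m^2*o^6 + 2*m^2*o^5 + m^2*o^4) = -96*m^6*o^2 - 192*m^6*o - 96*m^6 + 40*m^5*o^3 + 80*m^5*o^2 + 40*m^5*o + 20*m^4*o^4 + 40*m^4*o^3 + 20*m^4*o^2 + 480*m^4 - 10*m^3*o^5 - 20*m^3*o^4 - 10*m^3*o^3 + 140*m^3*o + m^2*o^6 + 2*m^2*o^5 + m^2*o^4 - 265*m^2*o^2 + 70*m*o^3 - 5*o^4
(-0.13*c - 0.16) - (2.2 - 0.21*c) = 0.08*c - 2.36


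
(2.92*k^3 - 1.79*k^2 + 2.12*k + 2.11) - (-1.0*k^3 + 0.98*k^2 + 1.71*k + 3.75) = 3.92*k^3 - 2.77*k^2 + 0.41*k - 1.64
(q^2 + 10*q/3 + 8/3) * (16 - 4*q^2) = -4*q^4 - 40*q^3/3 + 16*q^2/3 + 160*q/3 + 128/3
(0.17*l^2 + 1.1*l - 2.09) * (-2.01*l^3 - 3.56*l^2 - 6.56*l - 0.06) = -0.3417*l^5 - 2.8162*l^4 - 0.830300000000001*l^3 + 0.214199999999999*l^2 + 13.6444*l + 0.1254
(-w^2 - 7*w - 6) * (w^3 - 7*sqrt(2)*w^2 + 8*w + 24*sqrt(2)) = -w^5 - 7*w^4 + 7*sqrt(2)*w^4 - 14*w^3 + 49*sqrt(2)*w^3 - 56*w^2 + 18*sqrt(2)*w^2 - 168*sqrt(2)*w - 48*w - 144*sqrt(2)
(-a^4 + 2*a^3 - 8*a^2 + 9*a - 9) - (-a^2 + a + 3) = -a^4 + 2*a^3 - 7*a^2 + 8*a - 12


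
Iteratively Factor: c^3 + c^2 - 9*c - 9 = (c + 1)*(c^2 - 9) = (c + 1)*(c + 3)*(c - 3)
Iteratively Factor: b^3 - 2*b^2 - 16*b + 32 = (b - 4)*(b^2 + 2*b - 8) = (b - 4)*(b + 4)*(b - 2)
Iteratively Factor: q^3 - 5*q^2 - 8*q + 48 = (q - 4)*(q^2 - q - 12) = (q - 4)*(q + 3)*(q - 4)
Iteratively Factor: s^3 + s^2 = (s)*(s^2 + s) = s^2*(s + 1)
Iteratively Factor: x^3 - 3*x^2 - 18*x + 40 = (x - 5)*(x^2 + 2*x - 8) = (x - 5)*(x + 4)*(x - 2)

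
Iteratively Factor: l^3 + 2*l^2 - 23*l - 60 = (l + 4)*(l^2 - 2*l - 15) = (l + 3)*(l + 4)*(l - 5)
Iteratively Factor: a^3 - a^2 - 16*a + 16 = (a - 4)*(a^2 + 3*a - 4) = (a - 4)*(a + 4)*(a - 1)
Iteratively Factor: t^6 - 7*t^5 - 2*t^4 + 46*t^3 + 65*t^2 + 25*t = (t + 1)*(t^5 - 8*t^4 + 6*t^3 + 40*t^2 + 25*t) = (t - 5)*(t + 1)*(t^4 - 3*t^3 - 9*t^2 - 5*t) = (t - 5)^2*(t + 1)*(t^3 + 2*t^2 + t) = (t - 5)^2*(t + 1)^2*(t^2 + t) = (t - 5)^2*(t + 1)^3*(t)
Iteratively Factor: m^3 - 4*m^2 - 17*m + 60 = (m + 4)*(m^2 - 8*m + 15) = (m - 3)*(m + 4)*(m - 5)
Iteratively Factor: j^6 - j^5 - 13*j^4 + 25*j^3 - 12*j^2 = (j + 4)*(j^5 - 5*j^4 + 7*j^3 - 3*j^2) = j*(j + 4)*(j^4 - 5*j^3 + 7*j^2 - 3*j) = j^2*(j + 4)*(j^3 - 5*j^2 + 7*j - 3) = j^2*(j - 1)*(j + 4)*(j^2 - 4*j + 3) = j^2*(j - 3)*(j - 1)*(j + 4)*(j - 1)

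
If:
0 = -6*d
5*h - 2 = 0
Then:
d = 0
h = 2/5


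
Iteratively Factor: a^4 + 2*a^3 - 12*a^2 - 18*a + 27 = (a + 3)*(a^3 - a^2 - 9*a + 9) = (a - 1)*(a + 3)*(a^2 - 9) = (a - 3)*(a - 1)*(a + 3)*(a + 3)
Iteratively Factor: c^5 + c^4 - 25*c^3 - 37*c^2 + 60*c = (c + 3)*(c^4 - 2*c^3 - 19*c^2 + 20*c) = c*(c + 3)*(c^3 - 2*c^2 - 19*c + 20) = c*(c - 1)*(c + 3)*(c^2 - c - 20) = c*(c - 1)*(c + 3)*(c + 4)*(c - 5)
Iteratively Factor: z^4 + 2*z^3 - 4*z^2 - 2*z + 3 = (z + 1)*(z^3 + z^2 - 5*z + 3) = (z + 1)*(z + 3)*(z^2 - 2*z + 1) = (z - 1)*(z + 1)*(z + 3)*(z - 1)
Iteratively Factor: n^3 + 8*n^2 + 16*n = (n)*(n^2 + 8*n + 16) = n*(n + 4)*(n + 4)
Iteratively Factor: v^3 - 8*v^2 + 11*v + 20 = (v - 5)*(v^2 - 3*v - 4) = (v - 5)*(v - 4)*(v + 1)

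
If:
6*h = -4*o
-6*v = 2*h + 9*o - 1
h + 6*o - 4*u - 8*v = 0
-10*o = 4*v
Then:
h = 1/11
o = -3/22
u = -19/22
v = 15/44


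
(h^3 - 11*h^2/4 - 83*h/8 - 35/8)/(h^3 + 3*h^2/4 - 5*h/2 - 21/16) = 2*(h - 5)/(2*h - 3)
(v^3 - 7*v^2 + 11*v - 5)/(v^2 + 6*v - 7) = (v^2 - 6*v + 5)/(v + 7)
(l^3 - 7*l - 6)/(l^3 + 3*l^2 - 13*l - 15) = (l + 2)/(l + 5)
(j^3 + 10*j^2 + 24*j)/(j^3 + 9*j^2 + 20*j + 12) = j*(j + 4)/(j^2 + 3*j + 2)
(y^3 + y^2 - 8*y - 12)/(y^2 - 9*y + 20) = (y^3 + y^2 - 8*y - 12)/(y^2 - 9*y + 20)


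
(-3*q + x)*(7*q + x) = -21*q^2 + 4*q*x + x^2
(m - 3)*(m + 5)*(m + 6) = m^3 + 8*m^2 - 3*m - 90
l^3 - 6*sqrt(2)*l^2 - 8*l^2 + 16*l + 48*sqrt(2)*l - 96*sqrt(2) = (l - 4)^2*(l - 6*sqrt(2))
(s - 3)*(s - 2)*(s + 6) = s^3 + s^2 - 24*s + 36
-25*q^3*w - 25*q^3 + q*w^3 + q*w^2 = (-5*q + w)*(5*q + w)*(q*w + q)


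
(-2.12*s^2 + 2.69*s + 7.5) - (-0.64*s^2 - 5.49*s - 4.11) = -1.48*s^2 + 8.18*s + 11.61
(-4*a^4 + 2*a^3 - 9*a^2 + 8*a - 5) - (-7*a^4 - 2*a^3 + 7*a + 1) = 3*a^4 + 4*a^3 - 9*a^2 + a - 6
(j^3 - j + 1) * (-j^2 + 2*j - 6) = -j^5 + 2*j^4 - 5*j^3 - 3*j^2 + 8*j - 6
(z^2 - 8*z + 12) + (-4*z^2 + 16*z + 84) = -3*z^2 + 8*z + 96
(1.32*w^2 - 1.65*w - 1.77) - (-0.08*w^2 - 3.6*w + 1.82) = 1.4*w^2 + 1.95*w - 3.59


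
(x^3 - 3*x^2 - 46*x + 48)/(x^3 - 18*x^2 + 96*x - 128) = (x^2 + 5*x - 6)/(x^2 - 10*x + 16)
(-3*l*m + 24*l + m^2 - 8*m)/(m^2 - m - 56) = (-3*l + m)/(m + 7)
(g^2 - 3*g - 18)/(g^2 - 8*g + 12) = (g + 3)/(g - 2)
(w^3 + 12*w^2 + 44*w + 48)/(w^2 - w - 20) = (w^2 + 8*w + 12)/(w - 5)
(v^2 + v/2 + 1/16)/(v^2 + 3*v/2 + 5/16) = (4*v + 1)/(4*v + 5)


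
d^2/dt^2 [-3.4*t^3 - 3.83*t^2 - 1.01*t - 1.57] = -20.4*t - 7.66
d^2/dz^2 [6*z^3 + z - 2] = 36*z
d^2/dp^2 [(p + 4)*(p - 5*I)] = 2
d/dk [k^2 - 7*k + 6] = 2*k - 7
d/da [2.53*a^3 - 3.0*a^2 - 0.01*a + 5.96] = 7.59*a^2 - 6.0*a - 0.01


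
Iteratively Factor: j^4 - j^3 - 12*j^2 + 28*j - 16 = (j + 4)*(j^3 - 5*j^2 + 8*j - 4) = (j - 1)*(j + 4)*(j^2 - 4*j + 4) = (j - 2)*(j - 1)*(j + 4)*(j - 2)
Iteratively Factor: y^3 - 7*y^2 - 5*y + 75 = (y + 3)*(y^2 - 10*y + 25) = (y - 5)*(y + 3)*(y - 5)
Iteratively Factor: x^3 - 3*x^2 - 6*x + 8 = (x - 1)*(x^2 - 2*x - 8) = (x - 4)*(x - 1)*(x + 2)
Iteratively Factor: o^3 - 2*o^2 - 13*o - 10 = (o + 2)*(o^2 - 4*o - 5) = (o + 1)*(o + 2)*(o - 5)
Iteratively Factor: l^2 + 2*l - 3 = (l - 1)*(l + 3)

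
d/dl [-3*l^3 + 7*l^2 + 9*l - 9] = -9*l^2 + 14*l + 9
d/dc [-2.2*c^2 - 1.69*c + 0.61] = -4.4*c - 1.69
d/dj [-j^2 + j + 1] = 1 - 2*j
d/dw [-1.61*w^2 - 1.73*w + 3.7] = -3.22*w - 1.73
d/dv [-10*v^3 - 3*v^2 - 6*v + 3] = -30*v^2 - 6*v - 6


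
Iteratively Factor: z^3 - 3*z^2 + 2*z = (z - 1)*(z^2 - 2*z) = (z - 2)*(z - 1)*(z)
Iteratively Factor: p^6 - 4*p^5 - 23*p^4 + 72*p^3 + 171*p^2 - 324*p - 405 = (p + 3)*(p^5 - 7*p^4 - 2*p^3 + 78*p^2 - 63*p - 135) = (p - 3)*(p + 3)*(p^4 - 4*p^3 - 14*p^2 + 36*p + 45) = (p - 3)^2*(p + 3)*(p^3 - p^2 - 17*p - 15) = (p - 3)^2*(p + 3)^2*(p^2 - 4*p - 5) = (p - 3)^2*(p + 1)*(p + 3)^2*(p - 5)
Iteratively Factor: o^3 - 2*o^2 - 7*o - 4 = (o - 4)*(o^2 + 2*o + 1) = (o - 4)*(o + 1)*(o + 1)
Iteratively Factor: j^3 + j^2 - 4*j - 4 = (j - 2)*(j^2 + 3*j + 2) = (j - 2)*(j + 2)*(j + 1)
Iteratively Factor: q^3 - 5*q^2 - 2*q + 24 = (q - 3)*(q^2 - 2*q - 8) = (q - 4)*(q - 3)*(q + 2)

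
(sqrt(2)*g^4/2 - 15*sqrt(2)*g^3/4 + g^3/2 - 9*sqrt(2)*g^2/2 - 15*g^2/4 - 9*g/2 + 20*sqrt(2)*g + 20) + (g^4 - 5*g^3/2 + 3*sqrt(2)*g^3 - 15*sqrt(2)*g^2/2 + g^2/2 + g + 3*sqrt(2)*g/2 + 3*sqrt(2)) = sqrt(2)*g^4/2 + g^4 - 2*g^3 - 3*sqrt(2)*g^3/4 - 12*sqrt(2)*g^2 - 13*g^2/4 - 7*g/2 + 43*sqrt(2)*g/2 + 3*sqrt(2) + 20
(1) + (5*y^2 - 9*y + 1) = 5*y^2 - 9*y + 2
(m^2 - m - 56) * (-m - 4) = -m^3 - 3*m^2 + 60*m + 224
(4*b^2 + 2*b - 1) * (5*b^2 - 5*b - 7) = 20*b^4 - 10*b^3 - 43*b^2 - 9*b + 7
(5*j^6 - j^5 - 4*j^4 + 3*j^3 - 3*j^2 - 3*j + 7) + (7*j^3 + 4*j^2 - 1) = 5*j^6 - j^5 - 4*j^4 + 10*j^3 + j^2 - 3*j + 6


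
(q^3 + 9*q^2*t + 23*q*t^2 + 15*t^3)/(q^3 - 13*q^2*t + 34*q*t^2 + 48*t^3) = (q^2 + 8*q*t + 15*t^2)/(q^2 - 14*q*t + 48*t^2)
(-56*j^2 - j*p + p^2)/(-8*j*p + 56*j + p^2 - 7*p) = (7*j + p)/(p - 7)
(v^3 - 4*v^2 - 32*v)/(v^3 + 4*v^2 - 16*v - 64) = v*(v - 8)/(v^2 - 16)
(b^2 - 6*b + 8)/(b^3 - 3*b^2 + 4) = (b - 4)/(b^2 - b - 2)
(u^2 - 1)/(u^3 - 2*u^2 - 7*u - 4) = (u - 1)/(u^2 - 3*u - 4)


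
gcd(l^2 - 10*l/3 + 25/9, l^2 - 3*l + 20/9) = l - 5/3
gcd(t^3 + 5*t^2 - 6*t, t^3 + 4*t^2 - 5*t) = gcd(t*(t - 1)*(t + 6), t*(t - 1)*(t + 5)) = t^2 - t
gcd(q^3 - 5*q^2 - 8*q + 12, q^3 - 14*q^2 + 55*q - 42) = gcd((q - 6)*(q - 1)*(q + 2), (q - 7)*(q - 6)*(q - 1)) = q^2 - 7*q + 6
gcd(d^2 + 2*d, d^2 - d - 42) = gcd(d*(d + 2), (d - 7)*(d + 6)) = 1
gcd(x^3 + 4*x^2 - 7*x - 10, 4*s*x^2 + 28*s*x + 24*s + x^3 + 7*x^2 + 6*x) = x + 1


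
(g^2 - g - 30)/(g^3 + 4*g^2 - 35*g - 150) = 1/(g + 5)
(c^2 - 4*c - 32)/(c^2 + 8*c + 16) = (c - 8)/(c + 4)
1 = 1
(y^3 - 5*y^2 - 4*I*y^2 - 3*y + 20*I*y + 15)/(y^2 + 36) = (y^3 - y^2*(5 + 4*I) + y*(-3 + 20*I) + 15)/(y^2 + 36)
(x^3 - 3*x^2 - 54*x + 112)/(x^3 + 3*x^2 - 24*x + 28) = (x - 8)/(x - 2)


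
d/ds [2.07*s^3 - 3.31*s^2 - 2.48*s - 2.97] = 6.21*s^2 - 6.62*s - 2.48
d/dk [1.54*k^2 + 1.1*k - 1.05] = 3.08*k + 1.1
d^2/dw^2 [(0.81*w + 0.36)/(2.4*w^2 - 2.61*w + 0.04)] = ((2.5002 - 11.664*w)*(2.4*w^2 - 2.61*w + 0.04) + (0.81*w + 0.36)*(4.8*w - 2.61)*(9.6*w - 5.22))/(2.4*w^2 - 2.61*w + 0.04)^3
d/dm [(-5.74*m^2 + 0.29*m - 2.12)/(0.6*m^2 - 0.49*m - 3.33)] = (2.6386*m^2 + 40.7724*m - 2.0045)/(0.36*m^4 - 0.588*m^3 - 3.7559*m^2 + 3.2634*m + 11.0889)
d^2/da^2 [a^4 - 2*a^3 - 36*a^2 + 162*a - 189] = 12*a^2 - 12*a - 72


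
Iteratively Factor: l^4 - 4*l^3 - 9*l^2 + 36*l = (l)*(l^3 - 4*l^2 - 9*l + 36) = l*(l + 3)*(l^2 - 7*l + 12) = l*(l - 3)*(l + 3)*(l - 4)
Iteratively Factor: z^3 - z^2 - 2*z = (z)*(z^2 - z - 2) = z*(z - 2)*(z + 1)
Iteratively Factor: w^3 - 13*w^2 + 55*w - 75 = (w - 5)*(w^2 - 8*w + 15) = (w - 5)^2*(w - 3)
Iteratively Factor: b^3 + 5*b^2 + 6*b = (b)*(b^2 + 5*b + 6) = b*(b + 2)*(b + 3)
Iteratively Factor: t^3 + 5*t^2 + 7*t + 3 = (t + 1)*(t^2 + 4*t + 3) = (t + 1)^2*(t + 3)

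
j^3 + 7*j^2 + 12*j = j*(j + 3)*(j + 4)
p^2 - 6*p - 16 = (p - 8)*(p + 2)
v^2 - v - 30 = (v - 6)*(v + 5)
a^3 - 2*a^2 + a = a*(a - 1)^2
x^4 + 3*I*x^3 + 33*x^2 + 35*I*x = x*(x - 5*I)*(x + I)*(x + 7*I)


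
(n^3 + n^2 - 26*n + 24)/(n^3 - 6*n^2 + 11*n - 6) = (n^2 + 2*n - 24)/(n^2 - 5*n + 6)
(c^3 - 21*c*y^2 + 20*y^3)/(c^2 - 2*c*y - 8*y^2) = (c^2 + 4*c*y - 5*y^2)/(c + 2*y)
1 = 1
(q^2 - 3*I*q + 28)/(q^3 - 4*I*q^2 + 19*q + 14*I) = (q + 4*I)/(q^2 + 3*I*q - 2)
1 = 1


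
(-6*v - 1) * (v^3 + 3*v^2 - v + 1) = -6*v^4 - 19*v^3 + 3*v^2 - 5*v - 1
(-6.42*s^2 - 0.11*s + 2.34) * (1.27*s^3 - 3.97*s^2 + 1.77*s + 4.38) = -8.1534*s^5 + 25.3477*s^4 - 7.9549*s^3 - 37.6041*s^2 + 3.66*s + 10.2492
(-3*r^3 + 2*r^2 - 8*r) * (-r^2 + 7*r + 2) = 3*r^5 - 23*r^4 + 16*r^3 - 52*r^2 - 16*r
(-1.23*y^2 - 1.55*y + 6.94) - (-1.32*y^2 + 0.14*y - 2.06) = 0.0900000000000001*y^2 - 1.69*y + 9.0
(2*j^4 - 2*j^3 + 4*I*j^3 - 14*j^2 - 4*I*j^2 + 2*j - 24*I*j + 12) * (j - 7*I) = 2*j^5 - 2*j^4 - 10*I*j^4 + 14*j^3 + 10*I*j^3 - 26*j^2 + 74*I*j^2 - 156*j - 14*I*j - 84*I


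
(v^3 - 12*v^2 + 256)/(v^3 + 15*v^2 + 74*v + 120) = (v^2 - 16*v + 64)/(v^2 + 11*v + 30)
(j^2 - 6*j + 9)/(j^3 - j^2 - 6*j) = (j - 3)/(j*(j + 2))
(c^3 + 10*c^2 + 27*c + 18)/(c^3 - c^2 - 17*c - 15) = (c + 6)/(c - 5)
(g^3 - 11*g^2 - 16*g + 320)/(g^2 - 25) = (g^2 - 16*g + 64)/(g - 5)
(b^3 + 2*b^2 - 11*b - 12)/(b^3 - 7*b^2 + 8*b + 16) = (b^2 + b - 12)/(b^2 - 8*b + 16)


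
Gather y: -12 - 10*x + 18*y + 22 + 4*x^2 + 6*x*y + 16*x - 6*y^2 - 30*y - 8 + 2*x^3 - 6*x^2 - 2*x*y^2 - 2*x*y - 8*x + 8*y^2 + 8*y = 2*x^3 - 2*x^2 - 2*x + y^2*(2 - 2*x) + y*(4*x - 4) + 2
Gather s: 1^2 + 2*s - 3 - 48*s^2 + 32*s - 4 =-48*s^2 + 34*s - 6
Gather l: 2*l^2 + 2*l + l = 2*l^2 + 3*l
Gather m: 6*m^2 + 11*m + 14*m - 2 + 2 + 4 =6*m^2 + 25*m + 4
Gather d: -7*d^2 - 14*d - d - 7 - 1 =-7*d^2 - 15*d - 8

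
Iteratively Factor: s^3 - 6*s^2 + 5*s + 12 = (s - 3)*(s^2 - 3*s - 4) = (s - 4)*(s - 3)*(s + 1)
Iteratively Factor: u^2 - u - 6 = (u + 2)*(u - 3)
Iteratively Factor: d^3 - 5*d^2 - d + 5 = (d + 1)*(d^2 - 6*d + 5) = (d - 5)*(d + 1)*(d - 1)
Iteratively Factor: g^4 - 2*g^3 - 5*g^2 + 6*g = (g - 1)*(g^3 - g^2 - 6*g) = (g - 1)*(g + 2)*(g^2 - 3*g) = (g - 3)*(g - 1)*(g + 2)*(g)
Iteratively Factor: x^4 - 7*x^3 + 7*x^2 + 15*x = (x)*(x^3 - 7*x^2 + 7*x + 15) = x*(x + 1)*(x^2 - 8*x + 15) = x*(x - 3)*(x + 1)*(x - 5)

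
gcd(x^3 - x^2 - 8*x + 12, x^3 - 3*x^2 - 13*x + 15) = x + 3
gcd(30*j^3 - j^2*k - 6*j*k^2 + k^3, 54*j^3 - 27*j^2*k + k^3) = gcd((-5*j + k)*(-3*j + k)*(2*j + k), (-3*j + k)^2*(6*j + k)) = 3*j - k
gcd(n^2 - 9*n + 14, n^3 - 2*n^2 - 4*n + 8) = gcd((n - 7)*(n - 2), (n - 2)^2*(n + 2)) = n - 2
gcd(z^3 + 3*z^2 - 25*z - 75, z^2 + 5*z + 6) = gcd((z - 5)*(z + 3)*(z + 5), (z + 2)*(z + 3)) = z + 3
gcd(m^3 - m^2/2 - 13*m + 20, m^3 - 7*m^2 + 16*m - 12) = m - 2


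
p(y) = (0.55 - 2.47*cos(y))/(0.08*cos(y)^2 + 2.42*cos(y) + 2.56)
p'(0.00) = 0.00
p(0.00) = -0.38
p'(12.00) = -0.19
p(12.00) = -0.33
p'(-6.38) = -0.03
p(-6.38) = -0.38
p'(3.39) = -21.67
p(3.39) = 10.17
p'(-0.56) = -0.18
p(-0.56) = -0.33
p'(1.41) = 0.87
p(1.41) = 0.05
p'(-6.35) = -0.02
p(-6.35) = -0.38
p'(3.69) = -12.67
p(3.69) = 4.80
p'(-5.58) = 0.25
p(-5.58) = -0.30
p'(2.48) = 9.35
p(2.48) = 3.57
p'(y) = (0.55 - 2.47*cos(y))*(0.16*sin(y)*cos(y) + 2.42*sin(y))/(0.08*cos(y)^2 + 2.42*cos(y) + 2.56)^2 + 2.47*sin(y)/(0.08*cos(y)^2 + 2.42*cos(y) + 2.56) = (-0.1976*cos(y)^2 + 0.088*cos(y) + 7.6542)*sin(y)/(0.0064*cos(y)^4 + 0.3872*cos(y)^3 + 6.266*cos(y)^2 + 12.3904*cos(y) + 6.5536)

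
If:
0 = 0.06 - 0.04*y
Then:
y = 1.50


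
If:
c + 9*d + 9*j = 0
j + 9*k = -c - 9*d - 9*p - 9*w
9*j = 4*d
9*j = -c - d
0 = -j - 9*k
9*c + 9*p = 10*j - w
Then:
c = 0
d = 0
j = 0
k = 0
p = 0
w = 0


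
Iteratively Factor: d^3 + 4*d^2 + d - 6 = (d + 3)*(d^2 + d - 2) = (d - 1)*(d + 3)*(d + 2)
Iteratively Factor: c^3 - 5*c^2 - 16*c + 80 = (c - 5)*(c^2 - 16) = (c - 5)*(c + 4)*(c - 4)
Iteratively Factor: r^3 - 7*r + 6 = (r + 3)*(r^2 - 3*r + 2) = (r - 2)*(r + 3)*(r - 1)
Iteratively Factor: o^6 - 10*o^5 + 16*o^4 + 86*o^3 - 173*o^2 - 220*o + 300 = (o - 3)*(o^5 - 7*o^4 - 5*o^3 + 71*o^2 + 40*o - 100) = (o - 3)*(o + 2)*(o^4 - 9*o^3 + 13*o^2 + 45*o - 50) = (o - 5)*(o - 3)*(o + 2)*(o^3 - 4*o^2 - 7*o + 10) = (o - 5)*(o - 3)*(o + 2)^2*(o^2 - 6*o + 5) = (o - 5)*(o - 3)*(o - 1)*(o + 2)^2*(o - 5)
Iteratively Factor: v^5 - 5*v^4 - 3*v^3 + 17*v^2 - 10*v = (v)*(v^4 - 5*v^3 - 3*v^2 + 17*v - 10) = v*(v - 1)*(v^3 - 4*v^2 - 7*v + 10) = v*(v - 1)*(v + 2)*(v^2 - 6*v + 5) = v*(v - 1)^2*(v + 2)*(v - 5)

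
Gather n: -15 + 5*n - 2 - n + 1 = 4*n - 16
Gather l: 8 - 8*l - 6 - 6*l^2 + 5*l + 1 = -6*l^2 - 3*l + 3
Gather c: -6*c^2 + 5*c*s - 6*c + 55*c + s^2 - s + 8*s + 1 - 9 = -6*c^2 + c*(5*s + 49) + s^2 + 7*s - 8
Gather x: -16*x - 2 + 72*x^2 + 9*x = 72*x^2 - 7*x - 2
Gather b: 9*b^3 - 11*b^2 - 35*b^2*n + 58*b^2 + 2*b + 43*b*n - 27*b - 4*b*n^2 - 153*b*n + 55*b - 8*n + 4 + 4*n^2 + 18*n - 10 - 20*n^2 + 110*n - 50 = 9*b^3 + b^2*(47 - 35*n) + b*(-4*n^2 - 110*n + 30) - 16*n^2 + 120*n - 56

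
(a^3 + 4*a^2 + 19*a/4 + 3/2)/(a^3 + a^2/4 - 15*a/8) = 2*(2*a^2 + 5*a + 2)/(a*(4*a - 5))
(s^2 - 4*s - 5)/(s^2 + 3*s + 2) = (s - 5)/(s + 2)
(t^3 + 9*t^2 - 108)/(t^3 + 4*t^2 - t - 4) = (t^3 + 9*t^2 - 108)/(t^3 + 4*t^2 - t - 4)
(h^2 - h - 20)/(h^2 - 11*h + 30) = (h + 4)/(h - 6)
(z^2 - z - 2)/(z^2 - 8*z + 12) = (z + 1)/(z - 6)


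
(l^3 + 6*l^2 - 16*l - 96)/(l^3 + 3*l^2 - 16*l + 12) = (l^2 - 16)/(l^2 - 3*l + 2)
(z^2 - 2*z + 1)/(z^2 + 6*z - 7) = (z - 1)/(z + 7)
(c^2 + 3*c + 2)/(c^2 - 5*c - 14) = (c + 1)/(c - 7)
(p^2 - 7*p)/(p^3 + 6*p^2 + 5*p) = (p - 7)/(p^2 + 6*p + 5)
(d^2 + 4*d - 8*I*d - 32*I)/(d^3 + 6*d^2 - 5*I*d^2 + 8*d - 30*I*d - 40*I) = (d - 8*I)/(d^2 + d*(2 - 5*I) - 10*I)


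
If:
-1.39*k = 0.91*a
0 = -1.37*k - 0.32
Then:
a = 0.36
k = -0.23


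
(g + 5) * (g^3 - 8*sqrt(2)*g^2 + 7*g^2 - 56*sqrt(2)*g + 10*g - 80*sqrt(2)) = g^4 - 8*sqrt(2)*g^3 + 12*g^3 - 96*sqrt(2)*g^2 + 45*g^2 - 360*sqrt(2)*g + 50*g - 400*sqrt(2)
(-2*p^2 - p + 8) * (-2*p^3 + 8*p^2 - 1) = 4*p^5 - 14*p^4 - 24*p^3 + 66*p^2 + p - 8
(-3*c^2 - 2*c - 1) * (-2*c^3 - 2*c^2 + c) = 6*c^5 + 10*c^4 + 3*c^3 - c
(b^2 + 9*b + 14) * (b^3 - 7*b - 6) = b^5 + 9*b^4 + 7*b^3 - 69*b^2 - 152*b - 84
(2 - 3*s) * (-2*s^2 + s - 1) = 6*s^3 - 7*s^2 + 5*s - 2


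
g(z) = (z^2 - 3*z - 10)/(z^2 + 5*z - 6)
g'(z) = (-2*z - 5)*(z^2 - 3*z - 10)/(z^2 + 5*z - 6)^2 + (2*z - 3)/(z^2 + 5*z - 6)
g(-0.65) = 0.86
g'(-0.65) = 0.85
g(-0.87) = 0.69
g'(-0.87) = 0.73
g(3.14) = -0.49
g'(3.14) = 0.45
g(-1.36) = 0.37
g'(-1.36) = 0.60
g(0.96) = 42.95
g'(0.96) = 1071.56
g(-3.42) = -1.05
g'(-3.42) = 1.03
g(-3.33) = -0.96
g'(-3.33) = 0.97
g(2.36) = -1.01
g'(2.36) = 1.02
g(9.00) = 0.37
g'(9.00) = 0.05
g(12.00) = 0.49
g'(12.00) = 0.03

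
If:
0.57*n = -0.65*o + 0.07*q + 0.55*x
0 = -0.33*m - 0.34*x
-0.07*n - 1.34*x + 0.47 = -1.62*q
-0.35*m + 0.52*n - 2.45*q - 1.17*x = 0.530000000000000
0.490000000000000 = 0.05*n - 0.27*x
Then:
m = -7.28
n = 47.98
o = -35.27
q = 7.63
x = 7.07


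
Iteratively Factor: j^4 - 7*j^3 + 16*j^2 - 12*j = (j - 2)*(j^3 - 5*j^2 + 6*j) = j*(j - 2)*(j^2 - 5*j + 6) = j*(j - 2)^2*(j - 3)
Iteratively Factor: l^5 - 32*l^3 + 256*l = (l)*(l^4 - 32*l^2 + 256) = l*(l + 4)*(l^3 - 4*l^2 - 16*l + 64) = l*(l + 4)^2*(l^2 - 8*l + 16) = l*(l - 4)*(l + 4)^2*(l - 4)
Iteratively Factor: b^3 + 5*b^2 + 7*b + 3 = (b + 1)*(b^2 + 4*b + 3) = (b + 1)^2*(b + 3)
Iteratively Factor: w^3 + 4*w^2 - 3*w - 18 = (w + 3)*(w^2 + w - 6) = (w + 3)^2*(w - 2)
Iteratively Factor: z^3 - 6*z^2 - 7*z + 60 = (z - 4)*(z^2 - 2*z - 15) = (z - 4)*(z + 3)*(z - 5)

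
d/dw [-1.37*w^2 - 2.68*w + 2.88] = -2.74*w - 2.68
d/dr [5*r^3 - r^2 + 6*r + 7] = 15*r^2 - 2*r + 6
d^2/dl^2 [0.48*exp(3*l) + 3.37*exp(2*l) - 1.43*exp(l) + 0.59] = (4.32*exp(2*l) + 13.48*exp(l) - 1.43)*exp(l)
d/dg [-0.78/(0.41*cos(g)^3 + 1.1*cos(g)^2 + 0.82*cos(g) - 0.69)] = (0.9594*sin(g)^2 - 1.716*cos(g) - 1.599)*sin(g)/(0.41*cos(g)^3 + 1.1*cos(g)^2 + 0.82*cos(g) - 0.69)^2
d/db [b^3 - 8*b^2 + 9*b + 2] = 3*b^2 - 16*b + 9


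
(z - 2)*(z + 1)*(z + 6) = z^3 + 5*z^2 - 8*z - 12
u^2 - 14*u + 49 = (u - 7)^2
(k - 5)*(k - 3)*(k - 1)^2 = k^4 - 10*k^3 + 32*k^2 - 38*k + 15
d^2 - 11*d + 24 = (d - 8)*(d - 3)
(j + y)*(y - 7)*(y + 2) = j*y^2 - 5*j*y - 14*j + y^3 - 5*y^2 - 14*y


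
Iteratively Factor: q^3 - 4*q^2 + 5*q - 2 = (q - 2)*(q^2 - 2*q + 1) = (q - 2)*(q - 1)*(q - 1)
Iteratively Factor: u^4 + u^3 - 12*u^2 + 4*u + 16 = (u - 2)*(u^3 + 3*u^2 - 6*u - 8) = (u - 2)*(u + 4)*(u^2 - u - 2) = (u - 2)^2*(u + 4)*(u + 1)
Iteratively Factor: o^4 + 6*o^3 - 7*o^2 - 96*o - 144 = (o + 3)*(o^3 + 3*o^2 - 16*o - 48) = (o + 3)^2*(o^2 - 16) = (o - 4)*(o + 3)^2*(o + 4)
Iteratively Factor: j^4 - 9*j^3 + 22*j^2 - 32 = (j - 4)*(j^3 - 5*j^2 + 2*j + 8) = (j - 4)*(j + 1)*(j^2 - 6*j + 8) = (j - 4)^2*(j + 1)*(j - 2)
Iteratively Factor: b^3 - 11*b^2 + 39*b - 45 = (b - 3)*(b^2 - 8*b + 15) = (b - 5)*(b - 3)*(b - 3)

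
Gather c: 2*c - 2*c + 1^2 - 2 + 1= 0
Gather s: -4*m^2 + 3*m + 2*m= -4*m^2 + 5*m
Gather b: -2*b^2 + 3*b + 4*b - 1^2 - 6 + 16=-2*b^2 + 7*b + 9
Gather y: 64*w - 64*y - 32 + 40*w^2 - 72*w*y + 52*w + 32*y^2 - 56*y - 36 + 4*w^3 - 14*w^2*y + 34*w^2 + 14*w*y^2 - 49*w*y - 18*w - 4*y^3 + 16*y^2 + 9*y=4*w^3 + 74*w^2 + 98*w - 4*y^3 + y^2*(14*w + 48) + y*(-14*w^2 - 121*w - 111) - 68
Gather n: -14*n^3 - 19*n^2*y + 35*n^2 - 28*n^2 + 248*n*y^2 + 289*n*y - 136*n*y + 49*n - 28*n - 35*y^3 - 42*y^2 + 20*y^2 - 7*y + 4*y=-14*n^3 + n^2*(7 - 19*y) + n*(248*y^2 + 153*y + 21) - 35*y^3 - 22*y^2 - 3*y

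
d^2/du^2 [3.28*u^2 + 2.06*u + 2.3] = 6.56000000000000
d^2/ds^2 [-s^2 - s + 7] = -2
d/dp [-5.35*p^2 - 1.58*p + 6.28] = -10.7*p - 1.58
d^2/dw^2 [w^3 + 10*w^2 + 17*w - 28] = 6*w + 20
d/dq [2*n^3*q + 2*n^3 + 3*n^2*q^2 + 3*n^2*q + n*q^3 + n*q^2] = n*(2*n^2 + 6*n*q + 3*n + 3*q^2 + 2*q)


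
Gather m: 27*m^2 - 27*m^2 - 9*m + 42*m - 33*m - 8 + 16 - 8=0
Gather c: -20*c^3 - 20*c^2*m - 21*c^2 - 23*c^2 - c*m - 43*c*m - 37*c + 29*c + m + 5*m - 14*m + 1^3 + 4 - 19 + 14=-20*c^3 + c^2*(-20*m - 44) + c*(-44*m - 8) - 8*m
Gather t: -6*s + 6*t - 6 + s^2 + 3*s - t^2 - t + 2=s^2 - 3*s - t^2 + 5*t - 4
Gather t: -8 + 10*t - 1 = 10*t - 9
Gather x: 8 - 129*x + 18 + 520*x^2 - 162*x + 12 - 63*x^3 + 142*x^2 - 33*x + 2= -63*x^3 + 662*x^2 - 324*x + 40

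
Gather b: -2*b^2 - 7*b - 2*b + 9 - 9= -2*b^2 - 9*b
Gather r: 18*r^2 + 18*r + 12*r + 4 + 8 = 18*r^2 + 30*r + 12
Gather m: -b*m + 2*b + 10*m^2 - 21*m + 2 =2*b + 10*m^2 + m*(-b - 21) + 2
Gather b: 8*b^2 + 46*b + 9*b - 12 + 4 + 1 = 8*b^2 + 55*b - 7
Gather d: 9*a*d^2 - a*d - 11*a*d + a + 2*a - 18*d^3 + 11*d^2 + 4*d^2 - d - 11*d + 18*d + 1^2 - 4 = 3*a - 18*d^3 + d^2*(9*a + 15) + d*(6 - 12*a) - 3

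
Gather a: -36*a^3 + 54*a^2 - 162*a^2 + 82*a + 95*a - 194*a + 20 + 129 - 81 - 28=-36*a^3 - 108*a^2 - 17*a + 40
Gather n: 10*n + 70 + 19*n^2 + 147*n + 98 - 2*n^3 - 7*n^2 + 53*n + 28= -2*n^3 + 12*n^2 + 210*n + 196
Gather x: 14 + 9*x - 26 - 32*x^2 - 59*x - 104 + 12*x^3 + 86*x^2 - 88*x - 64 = 12*x^3 + 54*x^2 - 138*x - 180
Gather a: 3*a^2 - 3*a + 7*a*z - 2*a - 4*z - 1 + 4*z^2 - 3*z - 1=3*a^2 + a*(7*z - 5) + 4*z^2 - 7*z - 2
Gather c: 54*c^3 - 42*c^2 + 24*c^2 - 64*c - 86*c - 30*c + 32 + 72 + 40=54*c^3 - 18*c^2 - 180*c + 144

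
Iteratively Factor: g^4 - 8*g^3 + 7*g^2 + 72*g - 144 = (g - 4)*(g^3 - 4*g^2 - 9*g + 36) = (g - 4)*(g + 3)*(g^2 - 7*g + 12) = (g - 4)^2*(g + 3)*(g - 3)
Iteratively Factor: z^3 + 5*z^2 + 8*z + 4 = (z + 1)*(z^2 + 4*z + 4) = (z + 1)*(z + 2)*(z + 2)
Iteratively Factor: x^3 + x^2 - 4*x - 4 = (x + 1)*(x^2 - 4) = (x + 1)*(x + 2)*(x - 2)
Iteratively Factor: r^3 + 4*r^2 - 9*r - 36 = (r + 4)*(r^2 - 9) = (r - 3)*(r + 4)*(r + 3)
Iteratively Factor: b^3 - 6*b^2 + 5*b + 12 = (b + 1)*(b^2 - 7*b + 12) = (b - 3)*(b + 1)*(b - 4)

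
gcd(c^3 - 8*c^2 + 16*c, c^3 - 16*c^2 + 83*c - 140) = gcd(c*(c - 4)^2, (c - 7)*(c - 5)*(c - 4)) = c - 4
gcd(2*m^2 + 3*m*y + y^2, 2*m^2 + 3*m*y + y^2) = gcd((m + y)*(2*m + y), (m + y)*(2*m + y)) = 2*m^2 + 3*m*y + y^2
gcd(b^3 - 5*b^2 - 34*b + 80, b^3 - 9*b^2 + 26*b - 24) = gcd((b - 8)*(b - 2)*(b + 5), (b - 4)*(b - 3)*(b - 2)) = b - 2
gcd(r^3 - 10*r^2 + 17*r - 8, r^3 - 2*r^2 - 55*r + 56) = r^2 - 9*r + 8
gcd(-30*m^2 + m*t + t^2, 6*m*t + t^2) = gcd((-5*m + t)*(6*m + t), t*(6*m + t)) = 6*m + t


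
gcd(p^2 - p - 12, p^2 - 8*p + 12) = 1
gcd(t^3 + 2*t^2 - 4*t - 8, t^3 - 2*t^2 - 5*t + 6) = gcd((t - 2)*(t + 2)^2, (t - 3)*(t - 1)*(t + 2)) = t + 2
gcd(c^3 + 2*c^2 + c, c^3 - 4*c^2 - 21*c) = c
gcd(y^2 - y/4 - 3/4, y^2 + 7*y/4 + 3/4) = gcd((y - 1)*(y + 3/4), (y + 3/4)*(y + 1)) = y + 3/4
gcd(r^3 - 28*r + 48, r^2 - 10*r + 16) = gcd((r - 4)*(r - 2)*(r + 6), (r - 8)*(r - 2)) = r - 2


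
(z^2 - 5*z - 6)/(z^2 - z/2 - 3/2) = 2*(z - 6)/(2*z - 3)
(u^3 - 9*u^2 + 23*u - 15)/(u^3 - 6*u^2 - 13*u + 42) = (u^3 - 9*u^2 + 23*u - 15)/(u^3 - 6*u^2 - 13*u + 42)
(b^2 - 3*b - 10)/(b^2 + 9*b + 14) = (b - 5)/(b + 7)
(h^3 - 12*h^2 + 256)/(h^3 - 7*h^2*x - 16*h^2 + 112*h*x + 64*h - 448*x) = (-h - 4)/(-h + 7*x)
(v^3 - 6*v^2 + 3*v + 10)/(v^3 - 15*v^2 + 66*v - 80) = (v + 1)/(v - 8)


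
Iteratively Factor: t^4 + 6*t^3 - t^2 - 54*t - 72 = (t + 3)*(t^3 + 3*t^2 - 10*t - 24) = (t + 3)*(t + 4)*(t^2 - t - 6) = (t - 3)*(t + 3)*(t + 4)*(t + 2)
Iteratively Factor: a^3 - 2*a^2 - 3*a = (a + 1)*(a^2 - 3*a) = a*(a + 1)*(a - 3)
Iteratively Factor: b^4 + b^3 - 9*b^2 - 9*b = (b + 3)*(b^3 - 2*b^2 - 3*b) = b*(b + 3)*(b^2 - 2*b - 3) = b*(b + 1)*(b + 3)*(b - 3)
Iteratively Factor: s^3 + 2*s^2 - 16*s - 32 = (s + 4)*(s^2 - 2*s - 8) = (s - 4)*(s + 4)*(s + 2)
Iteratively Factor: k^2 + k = (k)*(k + 1)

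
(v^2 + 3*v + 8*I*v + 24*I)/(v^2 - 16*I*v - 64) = (v^2 + v*(3 + 8*I) + 24*I)/(v^2 - 16*I*v - 64)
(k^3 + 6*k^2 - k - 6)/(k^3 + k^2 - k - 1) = (k + 6)/(k + 1)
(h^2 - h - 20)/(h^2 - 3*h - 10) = (h + 4)/(h + 2)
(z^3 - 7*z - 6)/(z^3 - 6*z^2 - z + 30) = (z + 1)/(z - 5)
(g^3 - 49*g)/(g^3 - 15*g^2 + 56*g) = (g + 7)/(g - 8)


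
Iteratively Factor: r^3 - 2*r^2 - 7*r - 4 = (r + 1)*(r^2 - 3*r - 4) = (r + 1)^2*(r - 4)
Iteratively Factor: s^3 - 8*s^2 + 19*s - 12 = (s - 4)*(s^2 - 4*s + 3) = (s - 4)*(s - 1)*(s - 3)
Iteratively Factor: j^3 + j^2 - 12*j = (j + 4)*(j^2 - 3*j) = (j - 3)*(j + 4)*(j)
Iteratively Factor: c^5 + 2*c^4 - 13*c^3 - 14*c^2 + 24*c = (c + 2)*(c^4 - 13*c^2 + 12*c) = (c + 2)*(c + 4)*(c^3 - 4*c^2 + 3*c) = c*(c + 2)*(c + 4)*(c^2 - 4*c + 3) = c*(c - 3)*(c + 2)*(c + 4)*(c - 1)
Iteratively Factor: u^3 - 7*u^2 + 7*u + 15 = (u - 5)*(u^2 - 2*u - 3) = (u - 5)*(u + 1)*(u - 3)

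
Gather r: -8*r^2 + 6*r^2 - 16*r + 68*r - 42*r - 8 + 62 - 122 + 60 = -2*r^2 + 10*r - 8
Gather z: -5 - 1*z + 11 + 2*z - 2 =z + 4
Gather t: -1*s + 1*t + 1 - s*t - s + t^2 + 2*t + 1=-2*s + t^2 + t*(3 - s) + 2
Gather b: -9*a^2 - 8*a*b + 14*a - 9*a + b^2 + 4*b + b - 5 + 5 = -9*a^2 + 5*a + b^2 + b*(5 - 8*a)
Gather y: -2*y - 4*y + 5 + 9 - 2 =12 - 6*y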